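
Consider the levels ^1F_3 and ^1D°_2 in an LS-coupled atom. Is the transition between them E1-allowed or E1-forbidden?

allowed

Reading off the term symbols: S 0→0, L 3→2, J 3→2, parity even→odd.
Parity must change: even → odd — passes.
ΔS = 0: S: 0 → 0 — passes.
ΔL = 0, ±1 (not L=0↔0): L: 3 → 2, ΔL = -1 — passes.
ΔJ = 0, ±1 (not J=0↔0): J: 3 → 2, ΔJ = -1 — passes.
All four E1 rules are satisfied.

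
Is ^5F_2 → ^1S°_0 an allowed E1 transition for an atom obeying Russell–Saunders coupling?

forbidden

Parity must change: even → odd — satisfied.
ΔS = 0: S: 2 → 0 — violated.
ΔL = 0, ±1 (not L=0↔0): L: 3 → 0, ΔL = -3 — violated.
ΔJ = 0, ±1 (not J=0↔0): J: 2 → 0, ΔJ = -2 — violated.
Rule(s) violated: ΔS, ΔL, ΔJ.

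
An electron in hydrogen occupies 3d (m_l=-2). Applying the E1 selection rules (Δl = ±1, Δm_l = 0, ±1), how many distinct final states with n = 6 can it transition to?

E1 requires Δl = ±1, so l_f ∈ {1, 3}; with 0 ≤ l_f ≤ n_f−1 = 5, the allowed l_f values are {1, 3}.
For l_f = 1: m_f ∈ {m_i−1, m_i, m_i+1} ∩ [−1, 1] = {-1} → 1 state.
For l_f = 3: m_f ∈ {m_i−1, m_i, m_i+1} ∩ [−3, 3] = {-3, -2, -1} → 3 states.
Total: 4.

4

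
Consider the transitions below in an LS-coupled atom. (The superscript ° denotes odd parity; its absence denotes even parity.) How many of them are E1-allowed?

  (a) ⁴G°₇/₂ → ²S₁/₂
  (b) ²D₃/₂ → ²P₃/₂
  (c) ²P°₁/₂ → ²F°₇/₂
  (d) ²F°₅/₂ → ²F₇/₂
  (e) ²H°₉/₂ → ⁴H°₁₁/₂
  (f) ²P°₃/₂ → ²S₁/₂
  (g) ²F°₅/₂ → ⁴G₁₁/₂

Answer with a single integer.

(a) forbidden (ΔS, ΔL, ΔJ fail)
(b) forbidden (parity fails)
(c) forbidden (parity, ΔL, ΔJ fail)
(d) allowed
(e) forbidden (parity, ΔS fail)
(f) allowed
(g) forbidden (ΔS, ΔJ fail)
Total allowed: 2 of 7.

2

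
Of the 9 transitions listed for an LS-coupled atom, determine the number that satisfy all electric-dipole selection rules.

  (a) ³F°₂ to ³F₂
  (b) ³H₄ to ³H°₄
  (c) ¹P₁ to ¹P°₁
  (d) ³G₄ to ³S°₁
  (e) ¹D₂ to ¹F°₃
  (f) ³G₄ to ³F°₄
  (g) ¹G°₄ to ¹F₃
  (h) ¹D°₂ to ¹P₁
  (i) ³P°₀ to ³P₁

(a) allowed
(b) allowed
(c) allowed
(d) forbidden (ΔL, ΔJ fail)
(e) allowed
(f) allowed
(g) allowed
(h) allowed
(i) allowed
Total allowed: 8 of 9.

8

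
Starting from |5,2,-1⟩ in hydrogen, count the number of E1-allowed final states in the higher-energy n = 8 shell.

5

E1 requires Δl = ±1, so l_f ∈ {1, 3}; with 0 ≤ l_f ≤ n_f−1 = 7, the allowed l_f values are {1, 3}.
For l_f = 1: m_f ∈ {m_i−1, m_i, m_i+1} ∩ [−1, 1] = {-1, 0} → 2 states.
For l_f = 3: m_f ∈ {m_i−1, m_i, m_i+1} ∩ [−3, 3] = {-2, -1, 0} → 3 states.
Total: 5.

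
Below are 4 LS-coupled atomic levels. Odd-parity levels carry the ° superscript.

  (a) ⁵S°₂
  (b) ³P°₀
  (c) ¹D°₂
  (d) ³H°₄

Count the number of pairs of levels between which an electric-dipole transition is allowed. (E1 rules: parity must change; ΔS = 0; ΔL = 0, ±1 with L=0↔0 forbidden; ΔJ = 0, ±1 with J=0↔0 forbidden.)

0

(a)–(b): forbidden (parity, ΔS, ΔJ).
(a)–(c): forbidden (parity, ΔS, ΔL).
(a)–(d): forbidden (parity, ΔS, ΔL, ΔJ).
(b)–(c): forbidden (parity, ΔS, ΔJ).
(b)–(d): forbidden (parity, ΔL, ΔJ).
(c)–(d): forbidden (parity, ΔS, ΔL, ΔJ).
Allowed pairs: 0 of 6.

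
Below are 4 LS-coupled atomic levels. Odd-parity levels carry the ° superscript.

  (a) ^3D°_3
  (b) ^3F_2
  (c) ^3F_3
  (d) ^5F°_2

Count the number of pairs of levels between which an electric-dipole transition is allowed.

(a)–(b): allowed.
(a)–(c): allowed.
(a)–(d): forbidden (parity, ΔS).
(b)–(c): forbidden (parity).
(b)–(d): forbidden (ΔS).
(c)–(d): forbidden (ΔS).
Allowed pairs: 2 of 6.

2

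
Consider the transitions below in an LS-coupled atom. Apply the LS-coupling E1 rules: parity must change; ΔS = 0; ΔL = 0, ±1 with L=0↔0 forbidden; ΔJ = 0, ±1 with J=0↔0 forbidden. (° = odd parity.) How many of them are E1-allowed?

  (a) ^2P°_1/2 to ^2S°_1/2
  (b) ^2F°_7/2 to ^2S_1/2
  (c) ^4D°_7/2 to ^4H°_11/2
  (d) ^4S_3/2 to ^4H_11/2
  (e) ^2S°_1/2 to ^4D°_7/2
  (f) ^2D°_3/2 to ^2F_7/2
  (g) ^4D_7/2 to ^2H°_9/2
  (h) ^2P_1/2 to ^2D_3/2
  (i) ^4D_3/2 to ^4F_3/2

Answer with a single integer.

(a) forbidden (parity fails)
(b) forbidden (ΔL, ΔJ fail)
(c) forbidden (parity, ΔL, ΔJ fail)
(d) forbidden (parity, ΔL, ΔJ fail)
(e) forbidden (parity, ΔS, ΔL, ΔJ fail)
(f) forbidden (ΔJ fails)
(g) forbidden (ΔS, ΔL fail)
(h) forbidden (parity fails)
(i) forbidden (parity fails)
Total allowed: 0 of 9.

0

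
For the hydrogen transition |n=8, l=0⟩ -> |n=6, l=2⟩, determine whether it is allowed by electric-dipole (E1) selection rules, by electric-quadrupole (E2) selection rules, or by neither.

E2

Δl = 2 − 0 = +2; l_i + l_f = 2.
E1 (Δl = ±1): not satisfied.
E2 (Δl = 0,±2, l_i+l_f ≥ 2): satisfied.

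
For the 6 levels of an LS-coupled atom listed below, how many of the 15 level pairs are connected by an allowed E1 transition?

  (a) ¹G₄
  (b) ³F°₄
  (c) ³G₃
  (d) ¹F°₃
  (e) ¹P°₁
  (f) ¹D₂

4

(a)–(b): forbidden (ΔS).
(a)–(c): forbidden (parity, ΔS).
(a)–(d): allowed.
(a)–(e): forbidden (ΔL, ΔJ).
(a)–(f): forbidden (parity, ΔL, ΔJ).
(b)–(c): allowed.
(b)–(d): forbidden (parity, ΔS).
(b)–(e): forbidden (parity, ΔS, ΔL, ΔJ).
(b)–(f): forbidden (ΔS, ΔJ).
(c)–(d): forbidden (ΔS).
(c)–(e): forbidden (ΔS, ΔL, ΔJ).
(c)–(f): forbidden (parity, ΔS, ΔL).
(d)–(e): forbidden (parity, ΔL, ΔJ).
(d)–(f): allowed.
(e)–(f): allowed.
Allowed pairs: 4 of 15.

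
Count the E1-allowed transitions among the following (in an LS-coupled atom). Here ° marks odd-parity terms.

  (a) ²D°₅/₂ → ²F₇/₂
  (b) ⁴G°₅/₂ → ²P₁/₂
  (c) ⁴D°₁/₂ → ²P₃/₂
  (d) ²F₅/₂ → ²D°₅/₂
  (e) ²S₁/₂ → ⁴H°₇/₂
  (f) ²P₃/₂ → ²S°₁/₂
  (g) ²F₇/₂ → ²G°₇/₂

4

(a) allowed
(b) forbidden (ΔS, ΔL, ΔJ fail)
(c) forbidden (ΔS fails)
(d) allowed
(e) forbidden (ΔS, ΔL, ΔJ fail)
(f) allowed
(g) allowed
Total allowed: 4 of 7.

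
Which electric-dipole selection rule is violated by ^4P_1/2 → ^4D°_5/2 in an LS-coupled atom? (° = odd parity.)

the ΔJ = 0, ±1 rule

Initial level: S=3/2, L=1, J=1/2, parity even. Final level: S=3/2, L=2, J=5/2, parity odd.
Parity must change: even → odd — ok.
ΔS = 0: S: 3/2 → 3/2 — ok.
ΔL = 0, ±1 (not L=0↔0): L: 1 → 2, ΔL = +1 — ok.
ΔJ = 0, ±1 (not J=0↔0): J: 1/2 → 5/2, ΔJ = +2 — fails.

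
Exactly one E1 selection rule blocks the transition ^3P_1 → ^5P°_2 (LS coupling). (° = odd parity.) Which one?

the ΔS = 0 rule

Initial level: S=1, L=1, J=1, parity even. Final level: S=2, L=1, J=2, parity odd.
Parity must change: even → odd — ✓.
ΔS = 0: S: 1 → 2 — ✗.
ΔL = 0, ±1 (not L=0↔0): L: 1 → 1, ΔL = +0 — ✓.
ΔJ = 0, ±1 (not J=0↔0): J: 1 → 2, ΔJ = +1 — ✓.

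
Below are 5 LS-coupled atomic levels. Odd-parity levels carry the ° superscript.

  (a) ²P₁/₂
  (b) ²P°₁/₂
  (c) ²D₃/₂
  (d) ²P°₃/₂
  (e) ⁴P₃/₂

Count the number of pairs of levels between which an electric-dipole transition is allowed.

(a)–(b): allowed.
(a)–(c): forbidden (parity).
(a)–(d): allowed.
(a)–(e): forbidden (parity, ΔS).
(b)–(c): allowed.
(b)–(d): forbidden (parity).
(b)–(e): forbidden (ΔS).
(c)–(d): allowed.
(c)–(e): forbidden (parity, ΔS).
(d)–(e): forbidden (ΔS).
Allowed pairs: 4 of 10.

4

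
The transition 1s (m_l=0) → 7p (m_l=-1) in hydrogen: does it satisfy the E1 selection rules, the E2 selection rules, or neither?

E1

Δl = 1 − 0 = +1; l_i + l_f = 1.
Δm_l = -1.
E1 (Δl = ±1, |Δm_l| ≤ 1): satisfied.
E2 (Δl = 0,±2, l_i+l_f ≥ 2, |Δm_l| ≤ 2): not satisfied.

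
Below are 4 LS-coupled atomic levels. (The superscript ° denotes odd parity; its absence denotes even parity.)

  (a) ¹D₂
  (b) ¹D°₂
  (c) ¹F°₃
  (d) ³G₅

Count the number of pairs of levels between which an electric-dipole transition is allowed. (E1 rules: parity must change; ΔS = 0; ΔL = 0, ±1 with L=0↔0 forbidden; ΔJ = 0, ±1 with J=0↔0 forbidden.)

2

(a)–(b): allowed.
(a)–(c): allowed.
(a)–(d): forbidden (parity, ΔS, ΔL, ΔJ).
(b)–(c): forbidden (parity).
(b)–(d): forbidden (ΔS, ΔL, ΔJ).
(c)–(d): forbidden (ΔS, ΔJ).
Allowed pairs: 2 of 6.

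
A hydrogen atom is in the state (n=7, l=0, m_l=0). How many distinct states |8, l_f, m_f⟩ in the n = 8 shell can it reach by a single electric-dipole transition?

3

E1 requires Δl = ±1, so l_f ∈ {-1, 1}; with 0 ≤ l_f ≤ n_f−1 = 7, the allowed l_f values are {1}.
For l_f = 1: m_f ∈ {m_i−1, m_i, m_i+1} ∩ [−1, 1] = {-1, 0, 1} → 3 states.
Total: 3.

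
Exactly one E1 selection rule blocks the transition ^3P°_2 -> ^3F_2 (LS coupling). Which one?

Parity must change: odd → even — ✓.
ΔS = 0: S: 1 → 1 — ✓.
ΔL = 0, ±1 (not L=0↔0): L: 1 → 3, ΔL = +2 — ✗.
ΔJ = 0, ±1 (not J=0↔0): J: 2 → 2, ΔJ = +0 — ✓.

the ΔL = 0, ±1 rule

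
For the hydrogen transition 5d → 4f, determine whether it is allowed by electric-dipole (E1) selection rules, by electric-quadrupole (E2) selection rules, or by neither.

E1

Δl = 3 − 2 = +1; l_i + l_f = 5.
E1 (Δl = ±1): satisfied.
E2 (Δl = 0,±2, l_i+l_f ≥ 2): not satisfied.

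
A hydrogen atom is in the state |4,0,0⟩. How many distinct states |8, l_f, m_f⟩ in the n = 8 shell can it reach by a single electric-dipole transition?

3

E1 requires Δl = ±1, so l_f ∈ {-1, 1}; with 0 ≤ l_f ≤ n_f−1 = 7, the allowed l_f values are {1}.
For l_f = 1: m_f ∈ {m_i−1, m_i, m_i+1} ∩ [−1, 1] = {-1, 0, 1} → 3 states.
Total: 3.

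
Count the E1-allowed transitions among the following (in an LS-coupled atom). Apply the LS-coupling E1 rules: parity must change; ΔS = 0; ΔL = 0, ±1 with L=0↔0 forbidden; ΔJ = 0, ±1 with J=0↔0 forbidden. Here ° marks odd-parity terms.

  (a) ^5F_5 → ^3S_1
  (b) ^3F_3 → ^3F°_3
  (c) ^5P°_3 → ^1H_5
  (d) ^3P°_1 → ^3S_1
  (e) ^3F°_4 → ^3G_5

(a) forbidden (parity, ΔS, ΔL, ΔJ fail)
(b) allowed
(c) forbidden (ΔS, ΔL, ΔJ fail)
(d) allowed
(e) allowed
Total allowed: 3 of 5.

3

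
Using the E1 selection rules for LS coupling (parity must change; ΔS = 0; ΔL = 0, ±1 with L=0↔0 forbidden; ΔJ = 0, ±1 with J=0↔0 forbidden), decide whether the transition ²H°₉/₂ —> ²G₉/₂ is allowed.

Reading off the term symbols: S 1/2→1/2, L 5→4, J 9/2→9/2, parity odd→even.
ΔL = 0, ±1 (not L=0↔0): L: 5 → 4, ΔL = -1 — passes.
Parity must change: odd → even — passes.
ΔJ = 0, ±1 (not J=0↔0): J: 9/2 → 9/2, ΔJ = +0 — passes.
ΔS = 0: S: 1/2 → 1/2 — passes.
All four E1 rules are satisfied.

allowed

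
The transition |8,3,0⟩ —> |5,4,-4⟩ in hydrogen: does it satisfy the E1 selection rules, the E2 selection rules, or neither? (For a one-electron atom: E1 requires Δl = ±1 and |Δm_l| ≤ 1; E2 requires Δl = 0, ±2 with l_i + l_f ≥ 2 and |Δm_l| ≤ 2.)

Δl = 4 − 3 = +1; l_i + l_f = 7.
Δm_l = -4.
E1 (Δl = ±1, |Δm_l| ≤ 1): not satisfied.
E2 (Δl = 0,±2, l_i+l_f ≥ 2, |Δm_l| ≤ 2): not satisfied.

neither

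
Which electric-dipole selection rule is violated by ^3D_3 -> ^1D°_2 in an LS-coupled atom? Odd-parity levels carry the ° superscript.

Reading off the term symbols: S 1→0, L 2→2, J 3→2, parity even→odd.
Parity must change: even → odd — passes.
ΔS = 0: S: 1 → 0 — fails.
ΔL = 0, ±1 (not L=0↔0): L: 2 → 2, ΔL = +0 — passes.
ΔJ = 0, ±1 (not J=0↔0): J: 3 → 2, ΔJ = -1 — passes.

the ΔS = 0 rule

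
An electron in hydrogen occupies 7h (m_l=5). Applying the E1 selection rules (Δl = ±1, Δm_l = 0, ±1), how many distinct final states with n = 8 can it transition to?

4

E1 requires Δl = ±1, so l_f ∈ {4, 6}; with 0 ≤ l_f ≤ n_f−1 = 7, the allowed l_f values are {4, 6}.
For l_f = 4: m_f ∈ {m_i−1, m_i, m_i+1} ∩ [−4, 4] = {4} → 1 state.
For l_f = 6: m_f ∈ {m_i−1, m_i, m_i+1} ∩ [−6, 6] = {4, 5, 6} → 3 states.
Total: 4.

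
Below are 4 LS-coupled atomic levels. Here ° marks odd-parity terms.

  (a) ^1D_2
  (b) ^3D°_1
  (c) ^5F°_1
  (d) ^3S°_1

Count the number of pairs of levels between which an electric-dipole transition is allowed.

0

(a)–(b): forbidden (ΔS).
(a)–(c): forbidden (ΔS).
(a)–(d): forbidden (ΔS, ΔL).
(b)–(c): forbidden (parity, ΔS).
(b)–(d): forbidden (parity, ΔL).
(c)–(d): forbidden (parity, ΔS, ΔL).
Allowed pairs: 0 of 6.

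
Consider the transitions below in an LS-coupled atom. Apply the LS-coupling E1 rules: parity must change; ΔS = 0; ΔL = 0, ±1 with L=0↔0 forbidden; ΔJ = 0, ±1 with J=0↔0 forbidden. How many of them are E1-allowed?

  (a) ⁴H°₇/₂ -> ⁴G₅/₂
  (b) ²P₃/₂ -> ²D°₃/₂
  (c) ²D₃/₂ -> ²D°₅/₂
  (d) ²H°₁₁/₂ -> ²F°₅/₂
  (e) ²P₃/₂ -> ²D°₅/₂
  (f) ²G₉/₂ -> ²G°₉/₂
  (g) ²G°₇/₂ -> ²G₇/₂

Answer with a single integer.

(a) allowed
(b) allowed
(c) allowed
(d) forbidden (parity, ΔL, ΔJ fail)
(e) allowed
(f) allowed
(g) allowed
Total allowed: 6 of 7.

6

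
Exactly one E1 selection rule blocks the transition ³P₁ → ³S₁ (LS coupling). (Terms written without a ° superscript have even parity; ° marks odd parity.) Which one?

Initial level: S=1, L=1, J=1, parity even. Final level: S=1, L=0, J=1, parity even.
Parity must change: even → even — ✗.
ΔS = 0: S: 1 → 1 — ✓.
ΔL = 0, ±1 (not L=0↔0): L: 1 → 0, ΔL = -1 — ✓.
ΔJ = 0, ±1 (not J=0↔0): J: 1 → 1, ΔJ = +0 — ✓.

parity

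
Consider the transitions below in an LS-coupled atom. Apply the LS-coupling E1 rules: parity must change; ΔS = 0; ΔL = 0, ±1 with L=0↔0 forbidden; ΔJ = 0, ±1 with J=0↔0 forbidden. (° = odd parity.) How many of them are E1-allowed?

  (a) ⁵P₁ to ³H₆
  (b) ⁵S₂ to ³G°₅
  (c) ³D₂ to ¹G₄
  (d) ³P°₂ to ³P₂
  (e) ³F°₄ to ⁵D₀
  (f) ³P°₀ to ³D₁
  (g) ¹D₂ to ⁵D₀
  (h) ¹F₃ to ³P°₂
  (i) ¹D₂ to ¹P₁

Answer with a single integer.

(a) forbidden (parity, ΔS, ΔL, ΔJ fail)
(b) forbidden (ΔS, ΔL, ΔJ fail)
(c) forbidden (parity, ΔS, ΔL, ΔJ fail)
(d) allowed
(e) forbidden (ΔS, ΔJ fail)
(f) allowed
(g) forbidden (parity, ΔS, ΔJ fail)
(h) forbidden (ΔS, ΔL fail)
(i) forbidden (parity fails)
Total allowed: 2 of 9.

2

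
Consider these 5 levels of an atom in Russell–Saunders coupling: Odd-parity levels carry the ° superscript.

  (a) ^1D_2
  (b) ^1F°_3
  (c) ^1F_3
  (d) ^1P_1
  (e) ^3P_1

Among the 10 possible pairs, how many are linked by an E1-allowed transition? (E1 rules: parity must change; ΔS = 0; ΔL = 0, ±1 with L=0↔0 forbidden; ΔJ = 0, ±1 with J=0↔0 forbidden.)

2

(a)–(b): allowed.
(a)–(c): forbidden (parity).
(a)–(d): forbidden (parity).
(a)–(e): forbidden (parity, ΔS).
(b)–(c): allowed.
(b)–(d): forbidden (ΔL, ΔJ).
(b)–(e): forbidden (ΔS, ΔL, ΔJ).
(c)–(d): forbidden (parity, ΔL, ΔJ).
(c)–(e): forbidden (parity, ΔS, ΔL, ΔJ).
(d)–(e): forbidden (parity, ΔS).
Allowed pairs: 2 of 10.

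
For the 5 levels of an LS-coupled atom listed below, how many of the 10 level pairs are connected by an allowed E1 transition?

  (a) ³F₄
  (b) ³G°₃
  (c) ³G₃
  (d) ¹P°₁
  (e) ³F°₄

4

(a)–(b): allowed.
(a)–(c): forbidden (parity).
(a)–(d): forbidden (ΔS, ΔL, ΔJ).
(a)–(e): allowed.
(b)–(c): allowed.
(b)–(d): forbidden (parity, ΔS, ΔL, ΔJ).
(b)–(e): forbidden (parity).
(c)–(d): forbidden (ΔS, ΔL, ΔJ).
(c)–(e): allowed.
(d)–(e): forbidden (parity, ΔS, ΔL, ΔJ).
Allowed pairs: 4 of 10.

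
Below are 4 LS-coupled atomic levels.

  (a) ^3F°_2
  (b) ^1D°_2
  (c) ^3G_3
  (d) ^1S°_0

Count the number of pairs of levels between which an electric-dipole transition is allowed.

(a)–(b): forbidden (parity, ΔS).
(a)–(c): allowed.
(a)–(d): forbidden (parity, ΔS, ΔL, ΔJ).
(b)–(c): forbidden (ΔS, ΔL).
(b)–(d): forbidden (parity, ΔL, ΔJ).
(c)–(d): forbidden (ΔS, ΔL, ΔJ).
Allowed pairs: 1 of 6.

1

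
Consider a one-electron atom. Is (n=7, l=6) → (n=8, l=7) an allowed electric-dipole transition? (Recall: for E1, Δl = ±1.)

Initial l = 6, final l = 7, so Δl = +1. E1 requires Δl = ±1: ✓.
All E1 selection rules are satisfied.

allowed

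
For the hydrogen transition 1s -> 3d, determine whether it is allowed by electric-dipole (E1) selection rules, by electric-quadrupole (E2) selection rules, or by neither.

Δl = 2 − 0 = +2; l_i + l_f = 2.
E1 (Δl = ±1): not satisfied.
E2 (Δl = 0,±2, l_i+l_f ≥ 2): satisfied.

E2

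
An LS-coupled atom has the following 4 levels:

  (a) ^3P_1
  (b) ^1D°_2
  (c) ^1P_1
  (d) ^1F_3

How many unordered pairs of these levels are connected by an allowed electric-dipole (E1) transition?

2

(a)–(b): forbidden (ΔS).
(a)–(c): forbidden (parity, ΔS).
(a)–(d): forbidden (parity, ΔS, ΔL, ΔJ).
(b)–(c): allowed.
(b)–(d): allowed.
(c)–(d): forbidden (parity, ΔL, ΔJ).
Allowed pairs: 2 of 6.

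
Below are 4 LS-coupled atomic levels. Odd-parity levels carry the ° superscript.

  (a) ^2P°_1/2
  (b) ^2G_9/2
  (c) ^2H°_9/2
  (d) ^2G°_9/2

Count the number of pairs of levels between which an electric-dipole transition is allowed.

2

(a)–(b): forbidden (ΔL, ΔJ).
(a)–(c): forbidden (parity, ΔL, ΔJ).
(a)–(d): forbidden (parity, ΔL, ΔJ).
(b)–(c): allowed.
(b)–(d): allowed.
(c)–(d): forbidden (parity).
Allowed pairs: 2 of 6.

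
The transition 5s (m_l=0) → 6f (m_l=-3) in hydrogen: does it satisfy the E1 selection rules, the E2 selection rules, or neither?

neither

Δl = 3 − 0 = +3; l_i + l_f = 3.
Δm_l = -3.
E1 (Δl = ±1, |Δm_l| ≤ 1): not satisfied.
E2 (Δl = 0,±2, l_i+l_f ≥ 2, |Δm_l| ≤ 2): not satisfied.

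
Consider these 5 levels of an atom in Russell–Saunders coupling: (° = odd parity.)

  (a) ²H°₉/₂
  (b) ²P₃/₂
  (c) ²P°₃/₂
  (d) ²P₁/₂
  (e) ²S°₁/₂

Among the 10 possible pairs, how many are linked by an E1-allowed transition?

(a)–(b): forbidden (ΔL, ΔJ).
(a)–(c): forbidden (parity, ΔL, ΔJ).
(a)–(d): forbidden (ΔL, ΔJ).
(a)–(e): forbidden (parity, ΔL, ΔJ).
(b)–(c): allowed.
(b)–(d): forbidden (parity).
(b)–(e): allowed.
(c)–(d): allowed.
(c)–(e): forbidden (parity).
(d)–(e): allowed.
Allowed pairs: 4 of 10.

4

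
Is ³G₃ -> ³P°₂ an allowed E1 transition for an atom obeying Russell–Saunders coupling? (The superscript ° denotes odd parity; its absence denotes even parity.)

Parity must change: even → odd — satisfied.
ΔS = 0: S: 1 → 1 — satisfied.
ΔL = 0, ±1 (not L=0↔0): L: 4 → 1, ΔL = -3 — violated.
ΔJ = 0, ±1 (not J=0↔0): J: 3 → 2, ΔJ = -1 — satisfied.
Rule(s) violated: ΔL.

forbidden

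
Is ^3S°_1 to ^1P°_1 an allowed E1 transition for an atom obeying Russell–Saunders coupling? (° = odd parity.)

forbidden

ΔS = 0: S: 1 → 0 — violated.
Parity must change: odd → odd — violated.
ΔJ = 0, ±1 (not J=0↔0): J: 1 → 1, ΔJ = +0 — satisfied.
ΔL = 0, ±1 (not L=0↔0): L: 0 → 1, ΔL = +1 — satisfied.
Rule(s) violated: parity, ΔS.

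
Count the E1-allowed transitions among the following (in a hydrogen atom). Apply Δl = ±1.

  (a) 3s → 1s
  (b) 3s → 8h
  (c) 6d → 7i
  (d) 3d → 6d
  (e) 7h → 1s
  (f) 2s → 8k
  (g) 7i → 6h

1

(a) forbidden — Δl = +0 (E1 requires Δl = ±1)
(b) forbidden — Δl = +5 (E1 requires Δl = ±1)
(c) forbidden — Δl = +4 (E1 requires Δl = ±1)
(d) forbidden — Δl = +0 (E1 requires Δl = ±1)
(e) forbidden — Δl = -5 (E1 requires Δl = ±1)
(f) forbidden — Δl = +7 (E1 requires Δl = ±1)
(g) allowed
Total allowed: 1 of 7.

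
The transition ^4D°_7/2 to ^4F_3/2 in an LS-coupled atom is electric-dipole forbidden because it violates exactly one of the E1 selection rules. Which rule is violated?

Reading off the term symbols: S 3/2→3/2, L 2→3, J 7/2→3/2, parity odd→even.
ΔS = 0: S: 3/2 → 3/2 — ✓.
Parity must change: odd → even — ✓.
ΔL = 0, ±1 (not L=0↔0): L: 2 → 3, ΔL = +1 — ✓.
ΔJ = 0, ±1 (not J=0↔0): J: 7/2 → 3/2, ΔJ = -2 — ✗.

the ΔJ = 0, ±1 rule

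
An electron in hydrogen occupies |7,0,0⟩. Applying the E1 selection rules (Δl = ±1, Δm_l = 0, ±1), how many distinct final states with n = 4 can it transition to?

E1 requires Δl = ±1, so l_f ∈ {-1, 1}; with 0 ≤ l_f ≤ n_f−1 = 3, the allowed l_f values are {1}.
For l_f = 1: m_f ∈ {m_i−1, m_i, m_i+1} ∩ [−1, 1] = {-1, 0, 1} → 3 states.
Total: 3.

3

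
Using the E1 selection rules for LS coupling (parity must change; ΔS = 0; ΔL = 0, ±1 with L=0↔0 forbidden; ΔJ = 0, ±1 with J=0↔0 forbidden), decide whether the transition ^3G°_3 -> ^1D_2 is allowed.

forbidden

ΔS = 0: S: 1 → 0 — violated.
ΔL = 0, ±1 (not L=0↔0): L: 4 → 2, ΔL = -2 — violated.
Parity must change: odd → even — satisfied.
ΔJ = 0, ±1 (not J=0↔0): J: 3 → 2, ΔJ = -1 — satisfied.
Rule(s) violated: ΔS, ΔL.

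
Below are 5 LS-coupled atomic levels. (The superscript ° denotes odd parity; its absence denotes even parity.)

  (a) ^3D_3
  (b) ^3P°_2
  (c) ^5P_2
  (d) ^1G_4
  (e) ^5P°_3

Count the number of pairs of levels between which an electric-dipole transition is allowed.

(a)–(b): allowed.
(a)–(c): forbidden (parity, ΔS).
(a)–(d): forbidden (parity, ΔS, ΔL).
(a)–(e): forbidden (ΔS).
(b)–(c): forbidden (ΔS).
(b)–(d): forbidden (ΔS, ΔL, ΔJ).
(b)–(e): forbidden (parity, ΔS).
(c)–(d): forbidden (parity, ΔS, ΔL, ΔJ).
(c)–(e): allowed.
(d)–(e): forbidden (ΔS, ΔL).
Allowed pairs: 2 of 10.

2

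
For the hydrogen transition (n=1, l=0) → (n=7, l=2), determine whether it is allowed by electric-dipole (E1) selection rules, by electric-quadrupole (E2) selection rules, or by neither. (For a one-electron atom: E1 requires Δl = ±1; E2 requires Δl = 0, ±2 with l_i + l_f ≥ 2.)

E2

Δl = 2 − 0 = +2; l_i + l_f = 2.
E1 (Δl = ±1): not satisfied.
E2 (Δl = 0,±2, l_i+l_f ≥ 2): satisfied.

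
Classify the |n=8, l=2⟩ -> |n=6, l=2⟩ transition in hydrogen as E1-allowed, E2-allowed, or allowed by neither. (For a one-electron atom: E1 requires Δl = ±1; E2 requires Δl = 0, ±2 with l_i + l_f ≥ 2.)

E2

Δl = 2 − 2 = +0; l_i + l_f = 4.
E1 (Δl = ±1): not satisfied.
E2 (Δl = 0,±2, l_i+l_f ≥ 2): satisfied.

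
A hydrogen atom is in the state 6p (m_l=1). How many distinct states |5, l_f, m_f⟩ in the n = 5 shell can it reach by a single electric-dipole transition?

E1 requires Δl = ±1, so l_f ∈ {0, 2}; with 0 ≤ l_f ≤ n_f−1 = 4, the allowed l_f values are {0, 2}.
For l_f = 0: m_f ∈ {m_i−1, m_i, m_i+1} ∩ [−0, 0] = {0} → 1 state.
For l_f = 2: m_f ∈ {m_i−1, m_i, m_i+1} ∩ [−2, 2] = {0, 1, 2} → 3 states.
Total: 4.

4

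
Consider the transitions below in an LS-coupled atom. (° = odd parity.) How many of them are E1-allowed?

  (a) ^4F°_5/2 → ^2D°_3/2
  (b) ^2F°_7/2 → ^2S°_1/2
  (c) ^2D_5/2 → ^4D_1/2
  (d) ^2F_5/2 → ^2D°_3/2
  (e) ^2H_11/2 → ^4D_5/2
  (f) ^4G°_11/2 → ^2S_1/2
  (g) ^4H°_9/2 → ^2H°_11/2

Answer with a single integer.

(a) forbidden (parity, ΔS fail)
(b) forbidden (parity, ΔL, ΔJ fail)
(c) forbidden (parity, ΔS, ΔJ fail)
(d) allowed
(e) forbidden (parity, ΔS, ΔL, ΔJ fail)
(f) forbidden (ΔS, ΔL, ΔJ fail)
(g) forbidden (parity, ΔS fail)
Total allowed: 1 of 7.

1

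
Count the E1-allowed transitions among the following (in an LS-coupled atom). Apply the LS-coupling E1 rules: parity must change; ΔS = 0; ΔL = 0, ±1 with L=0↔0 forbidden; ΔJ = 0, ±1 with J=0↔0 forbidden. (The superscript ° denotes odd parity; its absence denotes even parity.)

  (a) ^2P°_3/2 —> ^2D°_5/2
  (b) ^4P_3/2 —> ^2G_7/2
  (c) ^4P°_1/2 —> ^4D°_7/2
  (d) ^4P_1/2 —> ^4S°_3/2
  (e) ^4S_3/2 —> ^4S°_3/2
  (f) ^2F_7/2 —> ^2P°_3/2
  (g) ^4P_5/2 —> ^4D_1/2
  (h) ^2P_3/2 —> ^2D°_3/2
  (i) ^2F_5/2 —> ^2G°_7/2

(a) forbidden (parity fails)
(b) forbidden (parity, ΔS, ΔL, ΔJ fail)
(c) forbidden (parity, ΔJ fail)
(d) allowed
(e) forbidden (ΔL fails)
(f) forbidden (ΔL, ΔJ fail)
(g) forbidden (parity, ΔJ fail)
(h) allowed
(i) allowed
Total allowed: 3 of 9.

3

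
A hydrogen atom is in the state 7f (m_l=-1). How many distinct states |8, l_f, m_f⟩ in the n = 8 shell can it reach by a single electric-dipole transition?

6

E1 requires Δl = ±1, so l_f ∈ {2, 4}; with 0 ≤ l_f ≤ n_f−1 = 7, the allowed l_f values are {2, 4}.
For l_f = 2: m_f ∈ {m_i−1, m_i, m_i+1} ∩ [−2, 2] = {-2, -1, 0} → 3 states.
For l_f = 4: m_f ∈ {m_i−1, m_i, m_i+1} ∩ [−4, 4] = {-2, -1, 0} → 3 states.
Total: 6.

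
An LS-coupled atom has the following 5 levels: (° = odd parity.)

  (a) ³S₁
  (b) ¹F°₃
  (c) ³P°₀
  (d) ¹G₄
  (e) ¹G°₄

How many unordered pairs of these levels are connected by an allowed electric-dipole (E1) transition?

(a)–(b): forbidden (ΔS, ΔL, ΔJ).
(a)–(c): allowed.
(a)–(d): forbidden (parity, ΔS, ΔL, ΔJ).
(a)–(e): forbidden (ΔS, ΔL, ΔJ).
(b)–(c): forbidden (parity, ΔS, ΔL, ΔJ).
(b)–(d): allowed.
(b)–(e): forbidden (parity).
(c)–(d): forbidden (ΔS, ΔL, ΔJ).
(c)–(e): forbidden (parity, ΔS, ΔL, ΔJ).
(d)–(e): allowed.
Allowed pairs: 3 of 10.

3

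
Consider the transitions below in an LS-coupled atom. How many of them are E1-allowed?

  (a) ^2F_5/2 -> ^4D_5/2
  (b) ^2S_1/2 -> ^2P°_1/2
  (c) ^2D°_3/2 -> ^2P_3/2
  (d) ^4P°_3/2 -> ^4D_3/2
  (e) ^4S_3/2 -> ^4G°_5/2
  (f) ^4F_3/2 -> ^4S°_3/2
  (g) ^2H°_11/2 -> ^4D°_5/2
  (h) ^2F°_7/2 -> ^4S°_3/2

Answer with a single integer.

(a) forbidden (parity, ΔS fail)
(b) allowed
(c) allowed
(d) allowed
(e) forbidden (ΔL fails)
(f) forbidden (ΔL fails)
(g) forbidden (parity, ΔS, ΔL, ΔJ fail)
(h) forbidden (parity, ΔS, ΔL, ΔJ fail)
Total allowed: 3 of 8.

3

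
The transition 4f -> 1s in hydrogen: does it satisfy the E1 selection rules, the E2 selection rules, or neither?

neither

Δl = 0 − 3 = -3; l_i + l_f = 3.
E1 (Δl = ±1): not satisfied.
E2 (Δl = 0,±2, l_i+l_f ≥ 2): not satisfied.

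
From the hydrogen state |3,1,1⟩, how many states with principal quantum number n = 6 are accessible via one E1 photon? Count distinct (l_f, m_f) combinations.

4

E1 requires Δl = ±1, so l_f ∈ {0, 2}; with 0 ≤ l_f ≤ n_f−1 = 5, the allowed l_f values are {0, 2}.
For l_f = 0: m_f ∈ {m_i−1, m_i, m_i+1} ∩ [−0, 0] = {0} → 1 state.
For l_f = 2: m_f ∈ {m_i−1, m_i, m_i+1} ∩ [−2, 2] = {0, 1, 2} → 3 states.
Total: 4.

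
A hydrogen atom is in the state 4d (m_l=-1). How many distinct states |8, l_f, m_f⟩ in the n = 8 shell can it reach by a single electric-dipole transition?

E1 requires Δl = ±1, so l_f ∈ {1, 3}; with 0 ≤ l_f ≤ n_f−1 = 7, the allowed l_f values are {1, 3}.
For l_f = 1: m_f ∈ {m_i−1, m_i, m_i+1} ∩ [−1, 1] = {-1, 0} → 2 states.
For l_f = 3: m_f ∈ {m_i−1, m_i, m_i+1} ∩ [−3, 3] = {-2, -1, 0} → 3 states.
Total: 5.

5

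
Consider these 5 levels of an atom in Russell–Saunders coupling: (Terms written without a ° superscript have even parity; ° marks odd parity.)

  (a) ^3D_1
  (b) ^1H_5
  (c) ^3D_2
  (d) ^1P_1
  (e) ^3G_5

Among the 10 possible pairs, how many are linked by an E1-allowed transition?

0

(a)–(b): forbidden (parity, ΔS, ΔL, ΔJ).
(a)–(c): forbidden (parity).
(a)–(d): forbidden (parity, ΔS).
(a)–(e): forbidden (parity, ΔL, ΔJ).
(b)–(c): forbidden (parity, ΔS, ΔL, ΔJ).
(b)–(d): forbidden (parity, ΔL, ΔJ).
(b)–(e): forbidden (parity, ΔS).
(c)–(d): forbidden (parity, ΔS).
(c)–(e): forbidden (parity, ΔL, ΔJ).
(d)–(e): forbidden (parity, ΔS, ΔL, ΔJ).
Allowed pairs: 0 of 10.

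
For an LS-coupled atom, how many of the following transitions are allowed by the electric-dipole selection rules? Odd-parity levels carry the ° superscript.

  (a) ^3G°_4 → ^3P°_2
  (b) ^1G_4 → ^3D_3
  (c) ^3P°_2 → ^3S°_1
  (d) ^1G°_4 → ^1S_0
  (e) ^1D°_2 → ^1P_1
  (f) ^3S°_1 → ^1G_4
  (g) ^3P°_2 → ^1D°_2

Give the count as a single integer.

1

(a) forbidden (parity, ΔL, ΔJ fail)
(b) forbidden (parity, ΔS, ΔL fail)
(c) forbidden (parity fails)
(d) forbidden (ΔL, ΔJ fail)
(e) allowed
(f) forbidden (ΔS, ΔL, ΔJ fail)
(g) forbidden (parity, ΔS fail)
Total allowed: 1 of 7.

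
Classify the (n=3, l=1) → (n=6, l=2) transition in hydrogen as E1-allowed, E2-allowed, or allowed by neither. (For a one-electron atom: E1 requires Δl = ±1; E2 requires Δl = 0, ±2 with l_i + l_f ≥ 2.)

Δl = 2 − 1 = +1; l_i + l_f = 3.
E1 (Δl = ±1): satisfied.
E2 (Δl = 0,±2, l_i+l_f ≥ 2): not satisfied.

E1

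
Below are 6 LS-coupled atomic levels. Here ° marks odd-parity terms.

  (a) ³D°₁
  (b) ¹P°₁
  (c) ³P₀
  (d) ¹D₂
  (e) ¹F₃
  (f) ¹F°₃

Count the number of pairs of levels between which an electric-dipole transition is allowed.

4

(a)–(b): forbidden (parity, ΔS).
(a)–(c): allowed.
(a)–(d): forbidden (ΔS).
(a)–(e): forbidden (ΔS, ΔJ).
(a)–(f): forbidden (parity, ΔS, ΔJ).
(b)–(c): forbidden (ΔS).
(b)–(d): allowed.
(b)–(e): forbidden (ΔL, ΔJ).
(b)–(f): forbidden (parity, ΔL, ΔJ).
(c)–(d): forbidden (parity, ΔS, ΔJ).
(c)–(e): forbidden (parity, ΔS, ΔL, ΔJ).
(c)–(f): forbidden (ΔS, ΔL, ΔJ).
(d)–(e): forbidden (parity).
(d)–(f): allowed.
(e)–(f): allowed.
Allowed pairs: 4 of 15.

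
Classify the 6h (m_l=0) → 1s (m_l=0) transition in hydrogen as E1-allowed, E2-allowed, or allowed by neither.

neither

Δl = 0 − 5 = -5; l_i + l_f = 5.
Δm_l = +0.
E1 (Δl = ±1, |Δm_l| ≤ 1): not satisfied.
E2 (Δl = 0,±2, l_i+l_f ≥ 2, |Δm_l| ≤ 2): not satisfied.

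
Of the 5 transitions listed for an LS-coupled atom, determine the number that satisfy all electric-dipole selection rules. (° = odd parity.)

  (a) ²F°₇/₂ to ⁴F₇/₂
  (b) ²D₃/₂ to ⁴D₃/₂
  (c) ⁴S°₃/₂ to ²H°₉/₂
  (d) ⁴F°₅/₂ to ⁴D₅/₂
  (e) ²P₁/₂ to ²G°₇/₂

(a) forbidden (ΔS fails)
(b) forbidden (parity, ΔS fail)
(c) forbidden (parity, ΔS, ΔL, ΔJ fail)
(d) allowed
(e) forbidden (ΔL, ΔJ fail)
Total allowed: 1 of 5.

1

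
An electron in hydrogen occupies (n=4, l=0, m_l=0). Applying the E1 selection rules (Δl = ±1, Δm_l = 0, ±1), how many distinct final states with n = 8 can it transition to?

3

E1 requires Δl = ±1, so l_f ∈ {-1, 1}; with 0 ≤ l_f ≤ n_f−1 = 7, the allowed l_f values are {1}.
For l_f = 1: m_f ∈ {m_i−1, m_i, m_i+1} ∩ [−1, 1] = {-1, 0, 1} → 3 states.
Total: 3.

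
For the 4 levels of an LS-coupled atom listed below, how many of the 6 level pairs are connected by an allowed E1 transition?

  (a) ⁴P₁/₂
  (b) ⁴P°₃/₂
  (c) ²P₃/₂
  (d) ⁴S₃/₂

2

(a)–(b): allowed.
(a)–(c): forbidden (parity, ΔS).
(a)–(d): forbidden (parity).
(b)–(c): forbidden (ΔS).
(b)–(d): allowed.
(c)–(d): forbidden (parity, ΔS).
Allowed pairs: 2 of 6.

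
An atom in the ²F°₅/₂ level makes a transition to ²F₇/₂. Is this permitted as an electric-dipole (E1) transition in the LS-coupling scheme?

allowed

ΔS = 0: S: 1/2 → 1/2 — ok.
Parity must change: odd → even — ok.
ΔL = 0, ±1 (not L=0↔0): L: 3 → 3, ΔL = +0 — ok.
ΔJ = 0, ±1 (not J=0↔0): J: 5/2 → 7/2, ΔJ = +1 — ok.
All four E1 rules are satisfied.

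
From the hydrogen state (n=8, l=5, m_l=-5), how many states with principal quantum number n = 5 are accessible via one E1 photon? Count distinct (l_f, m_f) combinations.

E1 requires Δl = ±1, so l_f ∈ {4, 6}; with 0 ≤ l_f ≤ n_f−1 = 4, the allowed l_f values are {4}.
For l_f = 4: m_f ∈ {m_i−1, m_i, m_i+1} ∩ [−4, 4] = {-4} → 1 state.
Total: 1.

1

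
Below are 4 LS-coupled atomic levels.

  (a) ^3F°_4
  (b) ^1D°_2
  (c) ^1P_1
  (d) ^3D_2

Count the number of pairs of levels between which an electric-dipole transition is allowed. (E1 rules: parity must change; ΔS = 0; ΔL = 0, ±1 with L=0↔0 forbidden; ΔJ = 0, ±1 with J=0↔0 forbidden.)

1

(a)–(b): forbidden (parity, ΔS, ΔJ).
(a)–(c): forbidden (ΔS, ΔL, ΔJ).
(a)–(d): forbidden (ΔJ).
(b)–(c): allowed.
(b)–(d): forbidden (ΔS).
(c)–(d): forbidden (parity, ΔS).
Allowed pairs: 1 of 6.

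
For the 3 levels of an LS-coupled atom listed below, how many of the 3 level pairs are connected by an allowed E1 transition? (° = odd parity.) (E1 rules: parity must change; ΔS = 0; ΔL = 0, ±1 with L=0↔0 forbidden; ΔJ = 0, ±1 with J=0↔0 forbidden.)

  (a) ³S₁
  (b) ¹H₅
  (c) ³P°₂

(a)–(b): forbidden (parity, ΔS, ΔL, ΔJ).
(a)–(c): allowed.
(b)–(c): forbidden (ΔS, ΔL, ΔJ).
Allowed pairs: 1 of 3.

1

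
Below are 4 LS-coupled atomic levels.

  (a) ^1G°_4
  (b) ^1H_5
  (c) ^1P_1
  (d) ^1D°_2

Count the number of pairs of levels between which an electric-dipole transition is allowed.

(a)–(b): allowed.
(a)–(c): forbidden (ΔL, ΔJ).
(a)–(d): forbidden (parity, ΔL, ΔJ).
(b)–(c): forbidden (parity, ΔL, ΔJ).
(b)–(d): forbidden (ΔL, ΔJ).
(c)–(d): allowed.
Allowed pairs: 2 of 6.

2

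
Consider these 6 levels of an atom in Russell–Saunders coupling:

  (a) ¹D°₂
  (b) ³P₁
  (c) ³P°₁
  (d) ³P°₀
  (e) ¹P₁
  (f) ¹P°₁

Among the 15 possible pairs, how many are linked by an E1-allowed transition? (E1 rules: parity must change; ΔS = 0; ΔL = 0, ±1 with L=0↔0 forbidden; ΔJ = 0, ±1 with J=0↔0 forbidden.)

(a)–(b): forbidden (ΔS).
(a)–(c): forbidden (parity, ΔS).
(a)–(d): forbidden (parity, ΔS, ΔJ).
(a)–(e): allowed.
(a)–(f): forbidden (parity).
(b)–(c): allowed.
(b)–(d): allowed.
(b)–(e): forbidden (parity, ΔS).
(b)–(f): forbidden (ΔS).
(c)–(d): forbidden (parity).
(c)–(e): forbidden (ΔS).
(c)–(f): forbidden (parity, ΔS).
(d)–(e): forbidden (ΔS).
(d)–(f): forbidden (parity, ΔS).
(e)–(f): allowed.
Allowed pairs: 4 of 15.

4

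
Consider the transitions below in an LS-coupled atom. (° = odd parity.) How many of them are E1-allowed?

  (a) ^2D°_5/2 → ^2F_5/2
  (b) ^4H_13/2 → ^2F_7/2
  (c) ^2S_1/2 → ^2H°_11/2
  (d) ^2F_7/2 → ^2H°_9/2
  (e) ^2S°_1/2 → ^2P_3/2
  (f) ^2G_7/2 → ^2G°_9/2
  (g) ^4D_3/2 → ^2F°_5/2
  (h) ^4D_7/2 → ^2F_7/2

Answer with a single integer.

(a) allowed
(b) forbidden (parity, ΔS, ΔL, ΔJ fail)
(c) forbidden (ΔL, ΔJ fail)
(d) forbidden (ΔL fails)
(e) allowed
(f) allowed
(g) forbidden (ΔS fails)
(h) forbidden (parity, ΔS fail)
Total allowed: 3 of 8.

3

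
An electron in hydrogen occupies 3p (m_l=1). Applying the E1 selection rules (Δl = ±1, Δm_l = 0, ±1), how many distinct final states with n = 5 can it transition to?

4

E1 requires Δl = ±1, so l_f ∈ {0, 2}; with 0 ≤ l_f ≤ n_f−1 = 4, the allowed l_f values are {0, 2}.
For l_f = 0: m_f ∈ {m_i−1, m_i, m_i+1} ∩ [−0, 0] = {0} → 1 state.
For l_f = 2: m_f ∈ {m_i−1, m_i, m_i+1} ∩ [−2, 2] = {0, 1, 2} → 3 states.
Total: 4.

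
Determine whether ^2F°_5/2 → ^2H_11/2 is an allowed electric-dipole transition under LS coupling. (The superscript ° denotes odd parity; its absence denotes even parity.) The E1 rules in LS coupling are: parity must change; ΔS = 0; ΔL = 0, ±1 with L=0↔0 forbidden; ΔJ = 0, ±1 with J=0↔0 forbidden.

Reading off the term symbols: S 1/2→1/2, L 3→5, J 5/2→11/2, parity odd→even.
Parity must change: odd → even — satisfied.
ΔL = 0, ±1 (not L=0↔0): L: 3 → 5, ΔL = +2 — violated.
ΔS = 0: S: 1/2 → 1/2 — satisfied.
ΔJ = 0, ±1 (not J=0↔0): J: 5/2 → 11/2, ΔJ = +3 — violated.
Rule(s) violated: ΔL, ΔJ.

forbidden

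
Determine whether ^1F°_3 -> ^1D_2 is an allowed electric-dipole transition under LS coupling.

allowed

Reading off the term symbols: S 0→0, L 3→2, J 3→2, parity odd→even.
Parity must change: odd → even — ok.
ΔS = 0: S: 0 → 0 — ok.
ΔL = 0, ±1 (not L=0↔0): L: 3 → 2, ΔL = -1 — ok.
ΔJ = 0, ±1 (not J=0↔0): J: 3 → 2, ΔJ = -1 — ok.
All four E1 rules are satisfied.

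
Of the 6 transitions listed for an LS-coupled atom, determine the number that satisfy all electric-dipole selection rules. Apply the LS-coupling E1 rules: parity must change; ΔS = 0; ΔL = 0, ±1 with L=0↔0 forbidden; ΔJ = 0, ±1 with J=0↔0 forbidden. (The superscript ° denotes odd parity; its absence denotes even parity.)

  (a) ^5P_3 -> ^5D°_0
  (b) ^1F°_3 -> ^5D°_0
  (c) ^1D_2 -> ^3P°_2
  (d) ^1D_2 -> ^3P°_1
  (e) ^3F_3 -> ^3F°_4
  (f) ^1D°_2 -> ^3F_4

1

(a) forbidden (ΔJ fails)
(b) forbidden (parity, ΔS, ΔJ fail)
(c) forbidden (ΔS fails)
(d) forbidden (ΔS fails)
(e) allowed
(f) forbidden (ΔS, ΔJ fail)
Total allowed: 1 of 6.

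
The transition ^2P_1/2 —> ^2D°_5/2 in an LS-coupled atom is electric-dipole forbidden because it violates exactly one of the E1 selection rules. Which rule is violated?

the ΔJ = 0, ±1 rule

Initial level: S=1/2, L=1, J=1/2, parity even. Final level: S=1/2, L=2, J=5/2, parity odd.
Parity must change: even → odd — ok.
ΔS = 0: S: 1/2 → 1/2 — ok.
ΔL = 0, ±1 (not L=0↔0): L: 1 → 2, ΔL = +1 — ok.
ΔJ = 0, ±1 (not J=0↔0): J: 1/2 → 5/2, ΔJ = +2 — fails.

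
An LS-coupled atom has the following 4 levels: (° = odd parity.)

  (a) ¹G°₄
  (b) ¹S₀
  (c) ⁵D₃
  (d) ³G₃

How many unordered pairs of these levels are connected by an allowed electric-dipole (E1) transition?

0

(a)–(b): forbidden (ΔL, ΔJ).
(a)–(c): forbidden (ΔS, ΔL).
(a)–(d): forbidden (ΔS).
(b)–(c): forbidden (parity, ΔS, ΔL, ΔJ).
(b)–(d): forbidden (parity, ΔS, ΔL, ΔJ).
(c)–(d): forbidden (parity, ΔS, ΔL).
Allowed pairs: 0 of 6.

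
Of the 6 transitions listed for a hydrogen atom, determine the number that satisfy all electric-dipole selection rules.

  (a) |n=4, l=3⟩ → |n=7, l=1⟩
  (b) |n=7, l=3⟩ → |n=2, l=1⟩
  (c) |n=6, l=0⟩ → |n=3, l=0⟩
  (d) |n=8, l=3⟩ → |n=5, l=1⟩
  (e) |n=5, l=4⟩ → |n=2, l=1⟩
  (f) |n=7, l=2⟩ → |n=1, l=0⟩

(a) forbidden — Δl = -2 (E1 requires Δl = ±1)
(b) forbidden — Δl = -2 (E1 requires Δl = ±1)
(c) forbidden — Δl = +0 (E1 requires Δl = ±1)
(d) forbidden — Δl = -2 (E1 requires Δl = ±1)
(e) forbidden — Δl = -3 (E1 requires Δl = ±1)
(f) forbidden — Δl = -2 (E1 requires Δl = ±1)
Total allowed: 0 of 6.

0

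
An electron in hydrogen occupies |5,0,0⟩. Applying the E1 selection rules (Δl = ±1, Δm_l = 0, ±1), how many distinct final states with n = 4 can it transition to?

3

E1 requires Δl = ±1, so l_f ∈ {-1, 1}; with 0 ≤ l_f ≤ n_f−1 = 3, the allowed l_f values are {1}.
For l_f = 1: m_f ∈ {m_i−1, m_i, m_i+1} ∩ [−1, 1] = {-1, 0, 1} → 3 states.
Total: 3.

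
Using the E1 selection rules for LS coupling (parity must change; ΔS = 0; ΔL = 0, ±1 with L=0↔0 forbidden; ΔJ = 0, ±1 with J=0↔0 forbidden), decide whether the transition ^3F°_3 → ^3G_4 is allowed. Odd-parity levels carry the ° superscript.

Reading off the term symbols: S 1→1, L 3→4, J 3→4, parity odd→even.
Parity must change: odd → even — passes.
ΔS = 0: S: 1 → 1 — passes.
ΔL = 0, ±1 (not L=0↔0): L: 3 → 4, ΔL = +1 — passes.
ΔJ = 0, ±1 (not J=0↔0): J: 3 → 4, ΔJ = +1 — passes.
All four E1 rules are satisfied.

allowed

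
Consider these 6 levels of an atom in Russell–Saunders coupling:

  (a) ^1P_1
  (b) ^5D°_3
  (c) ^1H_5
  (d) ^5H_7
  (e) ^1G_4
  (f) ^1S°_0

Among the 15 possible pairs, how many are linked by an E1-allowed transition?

1

(a)–(b): forbidden (ΔS, ΔJ).
(a)–(c): forbidden (parity, ΔL, ΔJ).
(a)–(d): forbidden (parity, ΔS, ΔL, ΔJ).
(a)–(e): forbidden (parity, ΔL, ΔJ).
(a)–(f): allowed.
(b)–(c): forbidden (ΔS, ΔL, ΔJ).
(b)–(d): forbidden (ΔL, ΔJ).
(b)–(e): forbidden (ΔS, ΔL).
(b)–(f): forbidden (parity, ΔS, ΔL, ΔJ).
(c)–(d): forbidden (parity, ΔS, ΔJ).
(c)–(e): forbidden (parity).
(c)–(f): forbidden (ΔL, ΔJ).
(d)–(e): forbidden (parity, ΔS, ΔJ).
(d)–(f): forbidden (ΔS, ΔL, ΔJ).
(e)–(f): forbidden (ΔL, ΔJ).
Allowed pairs: 1 of 15.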